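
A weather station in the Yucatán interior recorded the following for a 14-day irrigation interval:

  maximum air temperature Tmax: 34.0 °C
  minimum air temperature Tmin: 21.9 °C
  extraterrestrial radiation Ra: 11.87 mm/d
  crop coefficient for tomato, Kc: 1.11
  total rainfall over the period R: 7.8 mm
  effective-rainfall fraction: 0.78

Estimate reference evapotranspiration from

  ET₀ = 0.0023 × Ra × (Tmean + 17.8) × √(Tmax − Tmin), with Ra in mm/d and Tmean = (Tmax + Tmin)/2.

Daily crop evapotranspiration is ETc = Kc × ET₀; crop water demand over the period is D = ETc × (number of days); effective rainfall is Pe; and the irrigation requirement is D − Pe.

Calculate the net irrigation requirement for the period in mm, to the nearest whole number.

Tmean = (34.0 + 21.9)/2 = 27.95 °C
ET₀ = 0.0023 × 11.87 × (27.95 + 17.8) × √12.1 = 0.0023 × 11.87 × 45.75 × 3.4785 = 4.3447 mm/d
ETc = Kc × ET₀ = 1.11 × 4.3447 = 4.8226 mm/d
Crop demand D = ETc × 14 d = 4.8226 × 14 = 67.516 mm
Pe = 0.78 × 7.8 = 6.084 mm
D − Pe = 67.516 − 6.084 = 61.432 mm

61 mm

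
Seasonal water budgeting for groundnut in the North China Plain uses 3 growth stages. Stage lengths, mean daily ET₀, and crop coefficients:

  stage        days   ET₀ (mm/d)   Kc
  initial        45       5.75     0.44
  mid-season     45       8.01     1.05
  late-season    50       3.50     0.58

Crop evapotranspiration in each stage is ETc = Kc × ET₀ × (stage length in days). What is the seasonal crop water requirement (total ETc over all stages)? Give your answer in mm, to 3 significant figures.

initial: 0.44 × 5.75 × 45 = 113.85 mm
mid-season: 1.05 × 8.01 × 45 = 378.47 mm
late-season: 0.58 × 3.50 × 50 = 101.50 mm
Seasonal total = 593.82 mm

594 mm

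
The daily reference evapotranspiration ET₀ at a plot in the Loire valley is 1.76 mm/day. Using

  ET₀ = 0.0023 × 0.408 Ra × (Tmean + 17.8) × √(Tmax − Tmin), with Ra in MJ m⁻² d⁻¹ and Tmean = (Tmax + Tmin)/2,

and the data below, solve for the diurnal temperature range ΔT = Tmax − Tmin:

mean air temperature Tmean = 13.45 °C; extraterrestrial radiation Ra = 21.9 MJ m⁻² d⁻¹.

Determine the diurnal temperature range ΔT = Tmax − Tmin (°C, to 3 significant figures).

7.51 °C

√ΔT = ET₀ / [0.0023 × 0.408 × Ra × (Tmean+17.8)] = 1.76 / (0.0023 × 8.9352 × 31.25) = 2.7405
ΔT = 2.7405² = 7.510 °C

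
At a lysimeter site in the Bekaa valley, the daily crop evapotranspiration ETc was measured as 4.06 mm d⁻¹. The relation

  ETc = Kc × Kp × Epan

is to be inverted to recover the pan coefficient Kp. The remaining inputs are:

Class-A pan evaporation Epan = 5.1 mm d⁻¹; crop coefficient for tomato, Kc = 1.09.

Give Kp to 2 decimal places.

ETc = Kc × Kp × Epan  ⇒  Kp = ETc / (Kc × Epan)
Kp = 4.06 / (1.09 × 5.1) = 4.06 / 5.559 = 0.7303

0.73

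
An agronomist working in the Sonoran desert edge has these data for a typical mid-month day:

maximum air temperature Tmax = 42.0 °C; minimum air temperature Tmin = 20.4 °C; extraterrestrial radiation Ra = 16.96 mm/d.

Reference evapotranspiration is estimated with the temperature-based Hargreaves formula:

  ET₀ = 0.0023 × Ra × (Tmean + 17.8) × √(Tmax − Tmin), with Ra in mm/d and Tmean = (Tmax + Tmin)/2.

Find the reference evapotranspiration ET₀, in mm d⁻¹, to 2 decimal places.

Tmean = (42.0 + 20.4)/2 = 31.20 °C
ET₀ = 0.0023 × 16.96 × (31.20 + 17.8) × √21.6 = 0.0023 × 16.96 × 49.00 × 4.6476 = 8.8834 mm/d

8.88 mm d⁻¹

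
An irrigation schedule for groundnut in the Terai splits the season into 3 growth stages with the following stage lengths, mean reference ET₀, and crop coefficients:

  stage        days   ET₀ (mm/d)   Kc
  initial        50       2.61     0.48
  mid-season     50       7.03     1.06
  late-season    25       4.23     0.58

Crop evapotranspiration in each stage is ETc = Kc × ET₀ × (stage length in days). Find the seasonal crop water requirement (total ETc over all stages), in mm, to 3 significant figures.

497 mm

initial: 0.48 × 2.61 × 50 = 62.64 mm
mid-season: 1.06 × 7.03 × 50 = 372.59 mm
late-season: 0.58 × 4.23 × 25 = 61.34 mm
Seasonal total = 496.57 mm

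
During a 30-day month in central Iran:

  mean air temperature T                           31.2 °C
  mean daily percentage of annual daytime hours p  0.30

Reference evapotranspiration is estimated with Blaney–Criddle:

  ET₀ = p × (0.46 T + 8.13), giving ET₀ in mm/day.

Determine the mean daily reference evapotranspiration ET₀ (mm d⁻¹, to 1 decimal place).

6.7 mm d⁻¹

ET₀ = 0.30 × (0.46 × 31.2 + 8.13) = 0.30 × 22.482 = 6.7446 mm/d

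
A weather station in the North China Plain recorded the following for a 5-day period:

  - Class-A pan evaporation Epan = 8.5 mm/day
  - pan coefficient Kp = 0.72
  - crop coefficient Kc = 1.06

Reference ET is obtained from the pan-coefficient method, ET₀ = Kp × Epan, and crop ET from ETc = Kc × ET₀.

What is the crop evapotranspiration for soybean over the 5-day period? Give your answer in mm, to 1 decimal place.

32.4 mm

ET₀ = 0.72 × 8.5 = 6.1200 mm/d
ETc = Kc × ET₀ = 1.06 × 6.1200 = 6.4872 mm/d
Over 5 days: 6.4872 × 5 = 32.436 mm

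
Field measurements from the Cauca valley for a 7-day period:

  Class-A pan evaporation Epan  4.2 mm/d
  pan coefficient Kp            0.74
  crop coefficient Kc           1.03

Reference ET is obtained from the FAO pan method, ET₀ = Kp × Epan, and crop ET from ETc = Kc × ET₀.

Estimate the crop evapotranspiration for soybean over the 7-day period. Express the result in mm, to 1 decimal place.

ET₀ = 0.74 × 4.2 = 3.1080 mm/d
ETc = Kc × ET₀ = 1.03 × 3.1080 = 3.2012 mm/d
Over 7 days: 3.2012 × 7 = 22.408 mm

22.4 mm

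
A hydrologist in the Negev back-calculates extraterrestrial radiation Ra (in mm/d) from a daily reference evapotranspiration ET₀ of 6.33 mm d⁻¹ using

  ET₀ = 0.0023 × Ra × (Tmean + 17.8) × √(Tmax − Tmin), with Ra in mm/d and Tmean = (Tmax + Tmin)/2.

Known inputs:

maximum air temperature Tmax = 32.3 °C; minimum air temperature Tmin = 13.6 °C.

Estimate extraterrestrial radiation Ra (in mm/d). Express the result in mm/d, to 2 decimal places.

15.62 mm/d

Tmean = 22.95 °C; √ΔT = 4.3243
Ra = ET₀ / [0.0023 × (Tmean+17.8) × √ΔT] = 6.33 / (0.0023 × 40.75 × 4.3243) = 15.618 mm/d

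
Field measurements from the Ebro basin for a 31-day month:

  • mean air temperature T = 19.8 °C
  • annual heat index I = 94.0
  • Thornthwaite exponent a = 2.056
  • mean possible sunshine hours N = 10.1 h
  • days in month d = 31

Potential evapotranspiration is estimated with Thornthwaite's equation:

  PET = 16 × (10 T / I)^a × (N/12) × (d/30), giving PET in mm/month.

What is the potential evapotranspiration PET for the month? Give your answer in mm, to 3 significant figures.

64.4 mm

10T/I = 10 × 19.8 / 94.0 = 2.1064
(10T/I)^a = 2.1064^2.056 = 4.6259
Uncorrected PET = 16 × 4.6259 = 74.014 mm
Correction = (N/12)(d/30) = (10.1/12)(31/30) = 0.8697
PET = 74.014 × 0.8697 = 64.370 mm/month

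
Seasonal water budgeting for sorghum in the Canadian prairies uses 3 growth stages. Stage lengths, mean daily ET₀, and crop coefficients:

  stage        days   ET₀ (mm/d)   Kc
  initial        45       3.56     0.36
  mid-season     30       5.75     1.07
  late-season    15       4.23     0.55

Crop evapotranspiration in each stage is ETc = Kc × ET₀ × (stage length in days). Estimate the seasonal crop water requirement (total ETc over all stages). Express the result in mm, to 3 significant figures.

initial: 0.36 × 3.56 × 45 = 57.67 mm
mid-season: 1.07 × 5.75 × 30 = 184.58 mm
late-season: 0.55 × 4.23 × 15 = 34.90 mm
Seasonal total = 277.15 mm

277 mm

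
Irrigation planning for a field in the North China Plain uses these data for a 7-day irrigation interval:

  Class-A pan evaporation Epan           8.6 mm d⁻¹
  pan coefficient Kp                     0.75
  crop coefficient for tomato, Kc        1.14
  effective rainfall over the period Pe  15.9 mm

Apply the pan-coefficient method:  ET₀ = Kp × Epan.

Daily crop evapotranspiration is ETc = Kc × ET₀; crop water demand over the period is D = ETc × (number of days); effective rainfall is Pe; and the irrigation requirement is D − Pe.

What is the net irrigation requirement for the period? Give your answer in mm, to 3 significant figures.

ET₀ = 0.75 × 8.6 = 6.4500 mm/d
ETc = Kc × ET₀ = 1.14 × 6.4500 = 7.3530 mm/d
Crop demand D = ETc × 7 d = 7.3530 × 7 = 51.471 mm
D − Pe = 51.471 − 15.9 = 35.571 mm

35.6 mm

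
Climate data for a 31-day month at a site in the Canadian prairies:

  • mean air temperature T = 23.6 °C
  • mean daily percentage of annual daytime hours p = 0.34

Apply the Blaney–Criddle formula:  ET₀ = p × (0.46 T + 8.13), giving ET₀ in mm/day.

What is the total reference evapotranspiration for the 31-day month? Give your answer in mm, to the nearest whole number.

ET₀ = 0.34 × (0.46 × 23.6 + 8.13) = 0.34 × 18.986 = 6.4552 mm/d
Monthly total = 6.4552 × 31 = 200.111 mm

200 mm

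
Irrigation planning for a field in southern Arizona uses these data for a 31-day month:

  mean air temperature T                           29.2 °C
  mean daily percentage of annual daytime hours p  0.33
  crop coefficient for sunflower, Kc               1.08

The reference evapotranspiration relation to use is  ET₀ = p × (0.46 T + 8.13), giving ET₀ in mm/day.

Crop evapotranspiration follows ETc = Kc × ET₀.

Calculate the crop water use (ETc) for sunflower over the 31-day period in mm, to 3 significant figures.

ET₀ = 0.33 × (0.46 × 29.2 + 8.13) = 0.33 × 21.562 = 7.1155 mm/d
ETc = Kc × ET₀ = 1.08 × 7.1155 = 7.6847 mm/d
Over 31 days: 7.6847 × 31 = 238.226 mm

238 mm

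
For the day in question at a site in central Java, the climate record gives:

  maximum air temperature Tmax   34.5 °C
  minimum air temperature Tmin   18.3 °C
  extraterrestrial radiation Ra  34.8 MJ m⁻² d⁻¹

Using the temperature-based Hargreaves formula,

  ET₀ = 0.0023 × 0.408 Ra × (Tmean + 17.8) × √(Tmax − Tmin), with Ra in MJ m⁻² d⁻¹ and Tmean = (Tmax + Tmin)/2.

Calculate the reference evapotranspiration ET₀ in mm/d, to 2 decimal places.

5.81 mm/d

Tmean = (34.5 + 18.3)/2 = 26.40 °C
0.408 Ra = 0.408 × 34.8 = 14.1984 mm/d equivalent
ET₀ = 0.0023 × 14.1984 × (26.40 + 17.8) × √16.2 = 0.0023 × 14.1984 × 44.20 × 4.0249 = 5.8096 mm/d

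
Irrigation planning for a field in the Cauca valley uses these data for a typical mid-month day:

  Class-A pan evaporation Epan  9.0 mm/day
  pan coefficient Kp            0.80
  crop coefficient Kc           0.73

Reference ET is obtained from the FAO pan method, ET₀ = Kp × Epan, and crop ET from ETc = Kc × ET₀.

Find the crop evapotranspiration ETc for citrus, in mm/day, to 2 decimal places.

ET₀ = 0.80 × 9.0 = 7.2000 mm/d
ETc = Kc × ET₀ = 0.73 × 7.2000 = 5.2560 mm/d

5.26 mm/day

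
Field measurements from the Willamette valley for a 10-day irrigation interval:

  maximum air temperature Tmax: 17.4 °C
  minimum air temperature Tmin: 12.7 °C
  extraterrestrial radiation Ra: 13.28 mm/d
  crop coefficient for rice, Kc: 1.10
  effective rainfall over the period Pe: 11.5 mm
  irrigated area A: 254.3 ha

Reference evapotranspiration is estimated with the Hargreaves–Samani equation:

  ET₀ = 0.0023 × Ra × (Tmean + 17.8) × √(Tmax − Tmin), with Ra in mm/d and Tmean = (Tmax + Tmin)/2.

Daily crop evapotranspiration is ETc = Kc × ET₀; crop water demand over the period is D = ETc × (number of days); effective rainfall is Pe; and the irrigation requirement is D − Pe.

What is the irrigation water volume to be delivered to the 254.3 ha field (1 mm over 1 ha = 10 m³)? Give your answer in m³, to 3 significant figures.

Tmean = (17.4 + 12.7)/2 = 15.05 °C
ET₀ = 0.0023 × 13.28 × (15.05 + 17.8) × √4.7 = 0.0023 × 13.28 × 32.85 × 2.1679 = 2.1752 mm/d
ETc = Kc × ET₀ = 1.10 × 2.1752 = 2.3927 mm/d
Crop demand D = ETc × 10 d = 2.3927 × 10 = 23.927 mm
D − Pe = 23.927 − 11.5 = 12.427 mm
Volume = 12.427 mm × 254.3 ha × 10 = 31601.9 m³

31600 m³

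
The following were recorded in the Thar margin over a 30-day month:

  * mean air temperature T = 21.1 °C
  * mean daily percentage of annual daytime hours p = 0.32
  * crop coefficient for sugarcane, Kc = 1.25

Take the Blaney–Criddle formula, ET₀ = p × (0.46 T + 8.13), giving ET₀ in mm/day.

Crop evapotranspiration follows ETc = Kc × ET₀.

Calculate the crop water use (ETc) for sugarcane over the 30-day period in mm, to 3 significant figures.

214 mm

ET₀ = 0.32 × (0.46 × 21.1 + 8.13) = 0.32 × 17.836 = 5.7075 mm/d
ETc = Kc × ET₀ = 1.25 × 5.7075 = 7.1344 mm/d
Over 30 days: 7.1344 × 30 = 214.032 mm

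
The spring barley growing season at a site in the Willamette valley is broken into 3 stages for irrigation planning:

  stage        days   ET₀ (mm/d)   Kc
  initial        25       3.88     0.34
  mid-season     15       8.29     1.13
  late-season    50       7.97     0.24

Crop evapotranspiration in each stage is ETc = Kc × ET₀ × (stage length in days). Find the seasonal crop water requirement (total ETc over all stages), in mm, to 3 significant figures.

269 mm

initial: 0.34 × 3.88 × 25 = 32.98 mm
mid-season: 1.13 × 8.29 × 15 = 140.52 mm
late-season: 0.24 × 7.97 × 50 = 95.64 mm
Seasonal total = 269.14 mm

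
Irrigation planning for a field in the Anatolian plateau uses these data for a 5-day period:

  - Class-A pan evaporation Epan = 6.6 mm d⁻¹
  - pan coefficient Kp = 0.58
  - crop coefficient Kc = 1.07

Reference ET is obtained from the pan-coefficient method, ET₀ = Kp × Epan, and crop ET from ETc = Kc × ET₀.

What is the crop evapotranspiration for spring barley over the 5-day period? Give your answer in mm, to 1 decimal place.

ET₀ = 0.58 × 6.6 = 3.8280 mm/d
ETc = Kc × ET₀ = 1.07 × 3.8280 = 4.0960 mm/d
Over 5 days: 4.0960 × 5 = 20.480 mm

20.5 mm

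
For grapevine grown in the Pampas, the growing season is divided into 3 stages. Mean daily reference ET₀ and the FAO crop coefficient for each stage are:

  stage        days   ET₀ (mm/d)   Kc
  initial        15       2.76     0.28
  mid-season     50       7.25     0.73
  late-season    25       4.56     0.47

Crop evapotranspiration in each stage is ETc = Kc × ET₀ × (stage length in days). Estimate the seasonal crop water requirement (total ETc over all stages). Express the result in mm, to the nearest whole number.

initial: 0.28 × 2.76 × 15 = 11.59 mm
mid-season: 0.73 × 7.25 × 50 = 264.63 mm
late-season: 0.47 × 4.56 × 25 = 53.58 mm
Seasonal total = 329.80 mm

330 mm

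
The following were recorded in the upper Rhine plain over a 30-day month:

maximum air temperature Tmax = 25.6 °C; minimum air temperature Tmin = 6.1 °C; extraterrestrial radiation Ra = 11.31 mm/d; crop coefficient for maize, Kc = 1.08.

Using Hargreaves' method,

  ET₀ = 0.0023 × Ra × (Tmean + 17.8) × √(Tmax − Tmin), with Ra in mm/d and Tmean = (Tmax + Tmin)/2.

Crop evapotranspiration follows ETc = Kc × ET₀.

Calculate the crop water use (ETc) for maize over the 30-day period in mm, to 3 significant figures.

Tmean = (25.6 + 6.1)/2 = 15.85 °C
ET₀ = 0.0023 × 11.31 × (15.85 + 17.8) × √19.5 = 0.0023 × 11.31 × 33.65 × 4.4159 = 3.8654 mm/d
ETc = Kc × ET₀ = 1.08 × 3.8654 = 4.1746 mm/d
Over 30 days: 4.1746 × 30 = 125.238 mm

125 mm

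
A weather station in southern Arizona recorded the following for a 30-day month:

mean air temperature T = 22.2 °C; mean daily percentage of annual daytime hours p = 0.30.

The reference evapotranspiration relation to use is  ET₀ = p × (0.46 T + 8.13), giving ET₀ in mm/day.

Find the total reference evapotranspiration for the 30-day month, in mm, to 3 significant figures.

ET₀ = 0.30 × (0.46 × 22.2 + 8.13) = 0.30 × 18.342 = 5.5026 mm/d
Monthly total = 5.5026 × 30 = 165.078 mm

165 mm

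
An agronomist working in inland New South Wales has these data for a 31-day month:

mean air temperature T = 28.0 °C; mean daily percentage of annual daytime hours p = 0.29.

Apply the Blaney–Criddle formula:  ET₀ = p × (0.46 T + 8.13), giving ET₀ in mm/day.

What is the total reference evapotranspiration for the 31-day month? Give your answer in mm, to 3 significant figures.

ET₀ = 0.29 × (0.46 × 28.0 + 8.13) = 0.29 × 21.010 = 6.0929 mm/d
Monthly total = 6.0929 × 31 = 188.880 mm

189 mm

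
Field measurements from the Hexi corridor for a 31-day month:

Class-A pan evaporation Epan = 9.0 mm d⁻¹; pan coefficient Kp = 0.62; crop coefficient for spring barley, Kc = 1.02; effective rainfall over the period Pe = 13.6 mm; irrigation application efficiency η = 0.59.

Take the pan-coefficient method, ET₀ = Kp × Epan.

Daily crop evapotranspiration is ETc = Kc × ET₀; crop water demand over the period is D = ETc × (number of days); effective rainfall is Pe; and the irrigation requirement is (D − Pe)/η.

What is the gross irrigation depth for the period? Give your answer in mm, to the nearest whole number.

ET₀ = 0.62 × 9.0 = 5.5800 mm/d
ETc = Kc × ET₀ = 1.02 × 5.5800 = 5.6916 mm/d
Crop demand D = ETc × 31 d = 5.6916 × 31 = 176.440 mm
D − Pe = 176.440 − 13.6 = 162.840 mm
Gross irrigation = 162.840 / 0.59 = 276.000 mm

276 mm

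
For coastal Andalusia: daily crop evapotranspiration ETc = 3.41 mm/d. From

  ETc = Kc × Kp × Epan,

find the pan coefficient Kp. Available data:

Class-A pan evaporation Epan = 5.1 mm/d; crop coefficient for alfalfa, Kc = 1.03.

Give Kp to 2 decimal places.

ETc = Kc × Kp × Epan  ⇒  Kp = ETc / (Kc × Epan)
Kp = 3.41 / (1.03 × 5.1) = 3.41 / 5.253 = 0.6492

0.65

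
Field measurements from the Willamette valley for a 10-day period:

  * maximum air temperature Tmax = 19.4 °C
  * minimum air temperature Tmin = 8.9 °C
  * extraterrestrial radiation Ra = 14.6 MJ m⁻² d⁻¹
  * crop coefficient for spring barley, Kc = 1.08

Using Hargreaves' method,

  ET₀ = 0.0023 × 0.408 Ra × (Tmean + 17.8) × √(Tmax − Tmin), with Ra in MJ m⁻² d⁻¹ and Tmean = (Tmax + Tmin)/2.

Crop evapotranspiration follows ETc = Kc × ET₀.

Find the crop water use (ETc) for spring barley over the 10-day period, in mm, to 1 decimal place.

Tmean = (19.4 + 8.9)/2 = 14.15 °C
0.408 Ra = 0.408 × 14.6 = 5.9568 mm/d equivalent
ET₀ = 0.0023 × 5.9568 × (14.15 + 17.8) × √10.5 = 0.0023 × 5.9568 × 31.95 × 3.2404 = 1.4184 mm/d
ETc = Kc × ET₀ = 1.08 × 1.4184 = 1.5319 mm/d
Over 10 days: 1.5319 × 10 = 15.319 mm

15.3 mm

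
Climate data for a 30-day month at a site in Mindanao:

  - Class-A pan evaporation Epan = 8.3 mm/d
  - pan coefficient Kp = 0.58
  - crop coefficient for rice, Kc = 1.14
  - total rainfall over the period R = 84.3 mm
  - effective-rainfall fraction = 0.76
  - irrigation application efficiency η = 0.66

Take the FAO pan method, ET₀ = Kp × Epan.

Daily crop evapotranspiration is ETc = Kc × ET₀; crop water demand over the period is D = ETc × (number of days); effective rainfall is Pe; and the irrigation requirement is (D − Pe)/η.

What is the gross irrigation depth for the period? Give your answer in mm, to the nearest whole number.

152 mm

ET₀ = 0.58 × 8.3 = 4.8140 mm/d
ETc = Kc × ET₀ = 1.14 × 4.8140 = 5.4880 mm/d
Crop demand D = ETc × 30 d = 5.4880 × 30 = 164.640 mm
Pe = 0.76 × 84.3 = 64.068 mm
D − Pe = 164.640 − 64.068 = 100.572 mm
Gross irrigation = 100.572 / 0.66 = 152.382 mm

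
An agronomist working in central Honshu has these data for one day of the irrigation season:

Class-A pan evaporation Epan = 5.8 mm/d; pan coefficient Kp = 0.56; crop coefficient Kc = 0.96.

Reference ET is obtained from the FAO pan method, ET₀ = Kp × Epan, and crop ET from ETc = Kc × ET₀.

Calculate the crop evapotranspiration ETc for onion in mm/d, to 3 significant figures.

3.12 mm/d

ET₀ = 0.56 × 5.8 = 3.2480 mm/d
ETc = Kc × ET₀ = 0.96 × 3.2480 = 3.1181 mm/d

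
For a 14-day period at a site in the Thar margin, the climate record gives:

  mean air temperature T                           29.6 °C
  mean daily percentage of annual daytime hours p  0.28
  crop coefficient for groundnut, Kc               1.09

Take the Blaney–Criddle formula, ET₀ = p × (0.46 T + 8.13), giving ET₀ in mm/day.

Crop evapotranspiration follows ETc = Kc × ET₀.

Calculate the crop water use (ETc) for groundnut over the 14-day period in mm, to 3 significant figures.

92.9 mm

ET₀ = 0.28 × (0.46 × 29.6 + 8.13) = 0.28 × 21.746 = 6.0889 mm/d
ETc = Kc × ET₀ = 1.09 × 6.0889 = 6.6369 mm/d
Over 14 days: 6.6369 × 14 = 92.917 mm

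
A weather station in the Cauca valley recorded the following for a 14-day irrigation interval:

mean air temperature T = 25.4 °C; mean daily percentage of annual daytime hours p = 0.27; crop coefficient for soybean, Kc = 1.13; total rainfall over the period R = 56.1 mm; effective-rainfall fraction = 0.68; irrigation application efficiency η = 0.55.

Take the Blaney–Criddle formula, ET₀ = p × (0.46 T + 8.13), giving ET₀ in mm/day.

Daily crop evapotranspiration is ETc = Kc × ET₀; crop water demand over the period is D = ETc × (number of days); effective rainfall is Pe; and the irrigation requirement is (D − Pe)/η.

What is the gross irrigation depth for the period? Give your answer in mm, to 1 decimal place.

84.5 mm

ET₀ = 0.27 × (0.46 × 25.4 + 8.13) = 0.27 × 19.814 = 5.3498 mm/d
ETc = Kc × ET₀ = 1.13 × 5.3498 = 6.0453 mm/d
Crop demand D = ETc × 14 d = 6.0453 × 14 = 84.634 mm
Pe = 0.68 × 56.1 = 38.148 mm
D − Pe = 84.634 − 38.148 = 46.486 mm
Gross irrigation = 46.486 / 0.55 = 84.520 mm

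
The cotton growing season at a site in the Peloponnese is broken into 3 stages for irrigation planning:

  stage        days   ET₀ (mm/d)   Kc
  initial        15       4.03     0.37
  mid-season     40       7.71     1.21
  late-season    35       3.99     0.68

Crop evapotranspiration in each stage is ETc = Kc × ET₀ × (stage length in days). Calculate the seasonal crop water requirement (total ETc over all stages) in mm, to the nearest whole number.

490 mm

initial: 0.37 × 4.03 × 15 = 22.37 mm
mid-season: 1.21 × 7.71 × 40 = 373.16 mm
late-season: 0.68 × 3.99 × 35 = 94.96 mm
Seasonal total = 490.49 mm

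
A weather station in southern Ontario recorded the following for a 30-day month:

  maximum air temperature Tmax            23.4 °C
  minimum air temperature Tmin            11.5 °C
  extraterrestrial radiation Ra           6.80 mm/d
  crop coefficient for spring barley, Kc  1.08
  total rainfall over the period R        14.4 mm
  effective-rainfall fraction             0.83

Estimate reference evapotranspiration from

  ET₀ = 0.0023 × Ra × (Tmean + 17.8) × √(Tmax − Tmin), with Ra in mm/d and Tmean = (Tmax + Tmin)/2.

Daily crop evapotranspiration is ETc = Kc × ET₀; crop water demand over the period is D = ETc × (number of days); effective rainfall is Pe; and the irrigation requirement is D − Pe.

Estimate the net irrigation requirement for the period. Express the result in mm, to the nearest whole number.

Tmean = (23.4 + 11.5)/2 = 17.45 °C
ET₀ = 0.0023 × 6.80 × (17.45 + 17.8) × √11.9 = 0.0023 × 6.80 × 35.25 × 3.4496 = 1.9018 mm/d
ETc = Kc × ET₀ = 1.08 × 1.9018 = 2.0539 mm/d
Crop demand D = ETc × 30 d = 2.0539 × 30 = 61.617 mm
Pe = 0.83 × 14.4 = 11.952 mm
D − Pe = 61.617 − 11.952 = 49.665 mm

50 mm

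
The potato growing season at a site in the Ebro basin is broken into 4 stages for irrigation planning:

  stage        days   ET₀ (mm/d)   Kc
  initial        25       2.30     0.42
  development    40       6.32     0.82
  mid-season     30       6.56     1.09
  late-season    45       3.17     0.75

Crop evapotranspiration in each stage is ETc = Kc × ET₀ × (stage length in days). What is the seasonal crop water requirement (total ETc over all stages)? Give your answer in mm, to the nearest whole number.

initial: 0.42 × 2.30 × 25 = 24.15 mm
development: 0.82 × 6.32 × 40 = 207.30 mm
mid-season: 1.09 × 6.56 × 30 = 214.51 mm
late-season: 0.75 × 3.17 × 45 = 106.99 mm
Seasonal total = 552.95 mm

553 mm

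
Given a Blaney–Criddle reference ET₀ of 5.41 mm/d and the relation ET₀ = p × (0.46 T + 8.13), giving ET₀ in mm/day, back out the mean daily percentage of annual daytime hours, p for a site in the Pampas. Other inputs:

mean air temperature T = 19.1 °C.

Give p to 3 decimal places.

0.320

p = ET₀ / (0.46 T + 8.13) = 5.41 / (0.46 × 19.1 + 8.13) = 5.41 / 16.916 = 0.3198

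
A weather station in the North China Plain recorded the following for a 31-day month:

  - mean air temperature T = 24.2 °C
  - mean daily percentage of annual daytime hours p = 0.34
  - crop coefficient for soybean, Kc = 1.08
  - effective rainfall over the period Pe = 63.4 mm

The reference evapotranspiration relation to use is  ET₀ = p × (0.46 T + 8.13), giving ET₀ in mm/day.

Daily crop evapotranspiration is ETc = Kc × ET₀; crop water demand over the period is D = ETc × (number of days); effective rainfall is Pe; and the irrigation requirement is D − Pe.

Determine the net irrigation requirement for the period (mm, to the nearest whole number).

156 mm

ET₀ = 0.34 × (0.46 × 24.2 + 8.13) = 0.34 × 19.262 = 6.5491 mm/d
ETc = Kc × ET₀ = 1.08 × 6.5491 = 7.0730 mm/d
Crop demand D = ETc × 31 d = 7.0730 × 31 = 219.263 mm
D − Pe = 219.263 − 63.4 = 155.863 mm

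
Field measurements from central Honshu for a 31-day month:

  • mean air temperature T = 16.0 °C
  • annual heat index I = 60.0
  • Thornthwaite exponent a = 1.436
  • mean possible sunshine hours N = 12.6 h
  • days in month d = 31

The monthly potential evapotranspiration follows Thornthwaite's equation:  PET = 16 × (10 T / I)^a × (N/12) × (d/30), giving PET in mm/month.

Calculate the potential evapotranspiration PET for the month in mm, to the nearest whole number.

10T/I = 10 × 16.0 / 60.0 = 2.6667
(10T/I)^a = 2.6667^1.436 = 4.0898
Uncorrected PET = 16 × 4.0898 = 65.437 mm
Correction = (N/12)(d/30) = (12.6/12)(31/30) = 1.0850
PET = 65.437 × 1.0850 = 70.999 mm/month

71 mm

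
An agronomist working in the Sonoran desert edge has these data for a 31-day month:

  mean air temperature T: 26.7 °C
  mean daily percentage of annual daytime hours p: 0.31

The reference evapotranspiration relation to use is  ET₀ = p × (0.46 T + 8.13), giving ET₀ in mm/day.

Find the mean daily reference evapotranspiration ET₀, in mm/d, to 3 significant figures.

6.33 mm/d

ET₀ = 0.31 × (0.46 × 26.7 + 8.13) = 0.31 × 20.412 = 6.3277 mm/d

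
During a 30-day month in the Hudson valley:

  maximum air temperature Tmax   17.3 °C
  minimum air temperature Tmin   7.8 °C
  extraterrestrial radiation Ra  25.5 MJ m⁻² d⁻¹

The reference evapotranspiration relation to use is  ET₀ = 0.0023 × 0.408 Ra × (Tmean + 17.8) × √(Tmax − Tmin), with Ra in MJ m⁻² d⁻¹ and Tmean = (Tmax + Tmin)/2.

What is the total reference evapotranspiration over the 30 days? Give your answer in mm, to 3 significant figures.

Tmean = (17.3 + 7.8)/2 = 12.55 °C
0.408 Ra = 0.408 × 25.5 = 10.4040 mm/d equivalent
ET₀ = 0.0023 × 10.4040 × (12.55 + 17.8) × √9.5 = 0.0023 × 10.4040 × 30.35 × 3.0822 = 2.2385 mm/d
Over 30 days: 2.2385 × 30 = 67.155 mm

67.2 mm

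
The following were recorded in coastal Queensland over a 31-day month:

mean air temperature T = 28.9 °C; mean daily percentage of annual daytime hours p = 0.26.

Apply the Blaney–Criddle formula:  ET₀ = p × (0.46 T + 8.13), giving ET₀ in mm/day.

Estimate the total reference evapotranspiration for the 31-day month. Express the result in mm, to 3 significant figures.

ET₀ = 0.26 × (0.46 × 28.9 + 8.13) = 0.26 × 21.424 = 5.5702 mm/d
Monthly total = 5.5702 × 31 = 172.676 mm

173 mm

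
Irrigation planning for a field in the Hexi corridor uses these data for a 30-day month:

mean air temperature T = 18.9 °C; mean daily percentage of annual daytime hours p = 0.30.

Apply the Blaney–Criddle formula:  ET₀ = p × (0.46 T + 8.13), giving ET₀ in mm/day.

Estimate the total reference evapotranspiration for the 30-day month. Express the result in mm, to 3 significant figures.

151 mm

ET₀ = 0.30 × (0.46 × 18.9 + 8.13) = 0.30 × 16.824 = 5.0472 mm/d
Monthly total = 5.0472 × 30 = 151.416 mm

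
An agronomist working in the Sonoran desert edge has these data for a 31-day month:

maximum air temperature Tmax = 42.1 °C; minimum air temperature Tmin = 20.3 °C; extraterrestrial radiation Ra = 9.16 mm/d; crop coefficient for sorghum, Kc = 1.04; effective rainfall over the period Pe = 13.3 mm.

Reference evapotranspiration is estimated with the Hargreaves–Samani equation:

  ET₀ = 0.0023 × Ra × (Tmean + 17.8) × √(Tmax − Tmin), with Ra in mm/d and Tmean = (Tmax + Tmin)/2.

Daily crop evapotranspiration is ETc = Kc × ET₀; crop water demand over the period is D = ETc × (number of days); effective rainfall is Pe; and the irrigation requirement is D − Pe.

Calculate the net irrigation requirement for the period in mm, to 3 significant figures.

142 mm

Tmean = (42.1 + 20.3)/2 = 31.20 °C
ET₀ = 0.0023 × 9.16 × (31.20 + 17.8) × √21.8 = 0.0023 × 9.16 × 49.00 × 4.6690 = 4.8200 mm/d
ETc = Kc × ET₀ = 1.04 × 4.8200 = 5.0128 mm/d
Crop demand D = ETc × 31 d = 5.0128 × 31 = 155.397 mm
D − Pe = 155.397 − 13.3 = 142.097 mm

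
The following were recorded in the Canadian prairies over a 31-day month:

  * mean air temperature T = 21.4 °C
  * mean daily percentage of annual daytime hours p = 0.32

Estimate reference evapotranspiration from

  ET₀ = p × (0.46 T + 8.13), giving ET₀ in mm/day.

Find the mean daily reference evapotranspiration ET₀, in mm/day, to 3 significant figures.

5.75 mm/day

ET₀ = 0.32 × (0.46 × 21.4 + 8.13) = 0.32 × 17.974 = 5.7517 mm/d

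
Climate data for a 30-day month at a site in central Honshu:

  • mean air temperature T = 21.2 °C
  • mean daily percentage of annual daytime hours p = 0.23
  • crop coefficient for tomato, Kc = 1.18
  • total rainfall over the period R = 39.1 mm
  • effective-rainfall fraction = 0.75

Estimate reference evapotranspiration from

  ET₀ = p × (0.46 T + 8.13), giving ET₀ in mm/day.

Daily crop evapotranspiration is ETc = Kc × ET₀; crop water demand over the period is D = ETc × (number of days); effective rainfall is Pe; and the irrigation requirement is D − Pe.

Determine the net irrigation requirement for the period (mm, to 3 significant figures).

116 mm

ET₀ = 0.23 × (0.46 × 21.2 + 8.13) = 0.23 × 17.882 = 4.1129 mm/d
ETc = Kc × ET₀ = 1.18 × 4.1129 = 4.8532 mm/d
Crop demand D = ETc × 30 d = 4.8532 × 30 = 145.596 mm
Pe = 0.75 × 39.1 = 29.325 mm
D − Pe = 145.596 − 29.325 = 116.271 mm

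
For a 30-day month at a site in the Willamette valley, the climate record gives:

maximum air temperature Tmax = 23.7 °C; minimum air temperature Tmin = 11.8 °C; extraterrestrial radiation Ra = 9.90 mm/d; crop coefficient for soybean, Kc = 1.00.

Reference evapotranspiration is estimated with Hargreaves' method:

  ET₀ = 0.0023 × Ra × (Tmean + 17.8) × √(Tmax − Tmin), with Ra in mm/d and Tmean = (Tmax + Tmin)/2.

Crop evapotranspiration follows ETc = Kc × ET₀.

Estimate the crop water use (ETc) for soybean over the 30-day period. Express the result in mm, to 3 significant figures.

83.8 mm

Tmean = (23.7 + 11.8)/2 = 17.75 °C
ET₀ = 0.0023 × 9.90 × (17.75 + 17.8) × √11.9 = 0.0023 × 9.90 × 35.55 × 3.4496 = 2.7924 mm/d
ETc = Kc × ET₀ = 1.00 × 2.7924 = 2.7924 mm/d
Over 30 days: 2.7924 × 30 = 83.772 mm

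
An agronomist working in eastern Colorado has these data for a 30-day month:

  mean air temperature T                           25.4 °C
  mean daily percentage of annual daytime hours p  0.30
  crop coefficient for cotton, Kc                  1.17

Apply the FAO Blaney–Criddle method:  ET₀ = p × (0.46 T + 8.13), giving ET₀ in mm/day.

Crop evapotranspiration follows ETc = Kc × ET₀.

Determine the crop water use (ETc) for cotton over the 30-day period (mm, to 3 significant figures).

ET₀ = 0.30 × (0.46 × 25.4 + 8.13) = 0.30 × 19.814 = 5.9442 mm/d
ETc = Kc × ET₀ = 1.17 × 5.9442 = 6.9547 mm/d
Over 30 days: 6.9547 × 30 = 208.641 mm

209 mm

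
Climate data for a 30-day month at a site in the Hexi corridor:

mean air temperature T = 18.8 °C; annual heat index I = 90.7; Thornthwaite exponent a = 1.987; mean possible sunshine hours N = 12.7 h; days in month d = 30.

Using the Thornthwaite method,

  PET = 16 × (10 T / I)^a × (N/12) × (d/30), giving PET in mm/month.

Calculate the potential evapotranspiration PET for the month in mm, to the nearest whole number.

10T/I = 10 × 18.8 / 90.7 = 2.0728
(10T/I)^a = 2.0728^1.987 = 4.2560
Uncorrected PET = 16 × 4.2560 = 68.096 mm
Correction = (N/12)(d/30) = (12.7/12)(30/30) = 1.0583
PET = 68.096 × 1.0583 = 72.066 mm/month

72 mm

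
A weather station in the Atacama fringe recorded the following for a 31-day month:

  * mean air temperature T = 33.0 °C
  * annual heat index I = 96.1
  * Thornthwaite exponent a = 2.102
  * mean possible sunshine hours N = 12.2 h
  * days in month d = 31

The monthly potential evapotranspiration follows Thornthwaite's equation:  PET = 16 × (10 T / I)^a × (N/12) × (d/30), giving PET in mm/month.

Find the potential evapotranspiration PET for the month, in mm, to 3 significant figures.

225 mm

10T/I = 10 × 33.0 / 96.1 = 3.4339
(10T/I)^a = 3.4339^2.102 = 13.3729
Uncorrected PET = 16 × 13.3729 = 213.966 mm
Correction = (N/12)(d/30) = (12.2/12)(31/30) = 1.0506
PET = 213.966 × 1.0506 = 224.793 mm/month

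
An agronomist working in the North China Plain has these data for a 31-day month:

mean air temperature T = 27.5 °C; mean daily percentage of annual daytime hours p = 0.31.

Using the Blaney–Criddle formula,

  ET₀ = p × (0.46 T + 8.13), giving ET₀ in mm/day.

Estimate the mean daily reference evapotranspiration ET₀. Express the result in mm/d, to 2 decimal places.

ET₀ = 0.31 × (0.46 × 27.5 + 8.13) = 0.31 × 20.780 = 6.4418 mm/d

6.44 mm/d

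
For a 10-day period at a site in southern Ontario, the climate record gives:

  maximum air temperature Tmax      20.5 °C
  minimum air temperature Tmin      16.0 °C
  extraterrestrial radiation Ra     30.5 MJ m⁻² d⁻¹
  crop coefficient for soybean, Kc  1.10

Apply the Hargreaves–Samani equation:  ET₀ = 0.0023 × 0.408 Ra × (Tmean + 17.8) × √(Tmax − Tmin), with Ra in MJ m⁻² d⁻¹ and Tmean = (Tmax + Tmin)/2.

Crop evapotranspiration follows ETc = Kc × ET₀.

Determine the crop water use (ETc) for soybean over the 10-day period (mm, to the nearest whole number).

Tmean = (20.5 + 16.0)/2 = 18.25 °C
0.408 Ra = 0.408 × 30.5 = 12.4440 mm/d equivalent
ET₀ = 0.0023 × 12.4440 × (18.25 + 17.8) × √4.5 = 0.0023 × 12.4440 × 36.05 × 2.1213 = 2.1887 mm/d
ETc = Kc × ET₀ = 1.10 × 2.1887 = 2.4076 mm/d
Over 10 days: 2.4076 × 10 = 24.076 mm

24 mm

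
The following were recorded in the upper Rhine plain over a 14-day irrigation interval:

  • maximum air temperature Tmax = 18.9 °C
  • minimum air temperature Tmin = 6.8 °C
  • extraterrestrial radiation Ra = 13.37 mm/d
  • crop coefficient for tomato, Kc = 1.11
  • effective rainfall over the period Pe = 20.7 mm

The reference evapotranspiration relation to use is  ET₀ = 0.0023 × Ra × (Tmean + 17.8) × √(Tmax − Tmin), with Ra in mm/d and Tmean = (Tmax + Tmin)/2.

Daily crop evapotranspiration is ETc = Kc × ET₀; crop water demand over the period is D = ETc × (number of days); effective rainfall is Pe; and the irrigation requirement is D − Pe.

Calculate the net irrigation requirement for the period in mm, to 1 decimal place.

30.2 mm

Tmean = (18.9 + 6.8)/2 = 12.85 °C
ET₀ = 0.0023 × 13.37 × (12.85 + 17.8) × √12.1 = 0.0023 × 13.37 × 30.65 × 3.4785 = 3.2785 mm/d
ETc = Kc × ET₀ = 1.11 × 3.2785 = 3.6391 mm/d
Crop demand D = ETc × 14 d = 3.6391 × 14 = 50.947 mm
D − Pe = 50.947 − 20.7 = 30.247 mm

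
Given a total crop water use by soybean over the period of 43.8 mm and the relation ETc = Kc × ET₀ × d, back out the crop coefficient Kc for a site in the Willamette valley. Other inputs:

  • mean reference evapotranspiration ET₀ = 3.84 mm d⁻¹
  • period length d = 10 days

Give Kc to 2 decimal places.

1.14

ETc = Kc × ET₀ × d  ⇒  Kc = ETc / (ET₀ × d)
Kc = 43.8 / (3.84 × 10) = 43.8 / 38.40 = 1.1406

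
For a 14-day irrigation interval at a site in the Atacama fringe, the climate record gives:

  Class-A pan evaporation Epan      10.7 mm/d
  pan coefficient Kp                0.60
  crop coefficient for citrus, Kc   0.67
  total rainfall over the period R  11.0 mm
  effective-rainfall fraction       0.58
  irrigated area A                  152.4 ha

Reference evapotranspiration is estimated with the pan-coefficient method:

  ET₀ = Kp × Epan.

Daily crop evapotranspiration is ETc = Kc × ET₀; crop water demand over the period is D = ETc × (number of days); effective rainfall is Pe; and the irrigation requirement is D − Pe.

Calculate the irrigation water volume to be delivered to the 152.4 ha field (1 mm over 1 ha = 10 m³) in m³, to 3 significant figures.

ET₀ = 0.60 × 10.7 = 6.4200 mm/d
ETc = Kc × ET₀ = 0.67 × 6.4200 = 4.3014 mm/d
Crop demand D = ETc × 14 d = 4.3014 × 14 = 60.220 mm
Pe = 0.58 × 11.0 = 6.380 mm
D − Pe = 60.220 − 6.380 = 53.840 mm
Volume = 53.840 mm × 152.4 ha × 10 = 82052.2 m³

82100 m³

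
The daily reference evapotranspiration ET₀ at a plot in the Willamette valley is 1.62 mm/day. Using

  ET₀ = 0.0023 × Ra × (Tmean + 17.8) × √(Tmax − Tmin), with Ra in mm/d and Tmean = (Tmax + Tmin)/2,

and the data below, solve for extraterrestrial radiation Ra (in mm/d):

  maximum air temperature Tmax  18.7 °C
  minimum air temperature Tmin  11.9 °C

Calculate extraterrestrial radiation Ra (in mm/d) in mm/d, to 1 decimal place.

Tmean = 15.30 °C; √ΔT = 2.6077
Ra = ET₀ / [0.0023 × (Tmean+17.8) × √ΔT] = 1.62 / (0.0023 × 33.10 × 2.6077) = 8.160 mm/d

8.2 mm/d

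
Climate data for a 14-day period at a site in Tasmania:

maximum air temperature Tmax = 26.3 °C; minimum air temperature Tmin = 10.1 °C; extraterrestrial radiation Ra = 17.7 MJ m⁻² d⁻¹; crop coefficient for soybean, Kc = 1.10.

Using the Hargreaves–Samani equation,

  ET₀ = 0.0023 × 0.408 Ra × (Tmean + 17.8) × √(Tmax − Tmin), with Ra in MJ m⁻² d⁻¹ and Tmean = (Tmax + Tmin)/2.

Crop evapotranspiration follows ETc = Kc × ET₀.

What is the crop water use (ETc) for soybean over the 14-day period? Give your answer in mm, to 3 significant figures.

Tmean = (26.3 + 10.1)/2 = 18.20 °C
0.408 Ra = 0.408 × 17.7 = 7.2216 mm/d equivalent
ET₀ = 0.0023 × 7.2216 × (18.20 + 17.8) × √16.2 = 0.0023 × 7.2216 × 36.00 × 4.0249 = 2.4067 mm/d
ETc = Kc × ET₀ = 1.10 × 2.4067 = 2.6474 mm/d
Over 14 days: 2.6474 × 14 = 37.064 mm

37.1 mm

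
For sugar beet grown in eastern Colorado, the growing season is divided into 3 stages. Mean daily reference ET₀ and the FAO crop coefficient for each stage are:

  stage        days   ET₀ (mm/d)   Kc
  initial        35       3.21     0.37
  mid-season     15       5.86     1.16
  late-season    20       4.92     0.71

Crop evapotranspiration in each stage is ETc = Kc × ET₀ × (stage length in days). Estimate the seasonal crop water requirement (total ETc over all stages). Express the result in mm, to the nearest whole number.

initial: 0.37 × 3.21 × 35 = 41.57 mm
mid-season: 1.16 × 5.86 × 15 = 101.96 mm
late-season: 0.71 × 4.92 × 20 = 69.86 mm
Seasonal total = 213.39 mm

213 mm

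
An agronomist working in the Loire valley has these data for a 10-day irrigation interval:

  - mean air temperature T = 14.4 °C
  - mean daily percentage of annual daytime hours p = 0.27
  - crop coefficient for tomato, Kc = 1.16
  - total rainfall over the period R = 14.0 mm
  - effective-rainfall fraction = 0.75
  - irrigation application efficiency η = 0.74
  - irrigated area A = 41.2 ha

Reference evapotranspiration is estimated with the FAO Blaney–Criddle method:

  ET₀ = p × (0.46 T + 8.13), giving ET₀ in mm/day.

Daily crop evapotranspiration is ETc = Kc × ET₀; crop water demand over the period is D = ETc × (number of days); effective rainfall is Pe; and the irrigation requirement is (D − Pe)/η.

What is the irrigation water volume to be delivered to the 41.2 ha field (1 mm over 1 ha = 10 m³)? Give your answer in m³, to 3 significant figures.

19900 m³

ET₀ = 0.27 × (0.46 × 14.4 + 8.13) = 0.27 × 14.754 = 3.9836 mm/d
ETc = Kc × ET₀ = 1.16 × 3.9836 = 4.6210 mm/d
Crop demand D = ETc × 10 d = 4.6210 × 10 = 46.210 mm
Pe = 0.75 × 14.0 = 10.500 mm
D − Pe = 46.210 − 10.500 = 35.710 mm
Gross irrigation = 35.710 / 0.74 = 48.257 mm
Volume = 48.257 mm × 41.2 ha × 10 = 19881.9 m³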